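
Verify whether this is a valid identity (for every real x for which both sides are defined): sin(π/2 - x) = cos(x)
Yes, this is an identity.

Claim: sin(π/2 - x) = cos(x).
Reasoning: Use sin(u - v) = sin(u)cos(v) - cos(u)sin(v) with u = π/2, v = x: sin(π/2)cos(x) - cos(π/2)sin(x) = 1·cos(x) - 0·sin(x) = cos(x).
So the two sides agree for every real x for which both sides are defined.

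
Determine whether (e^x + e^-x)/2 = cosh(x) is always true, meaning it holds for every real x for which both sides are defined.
Yes, this is an identity.

Claim: (e^x + e^-x)/2 = cosh(x).
Reasoning: This is exactly the definition of the hyperbolic cosine: cosh(x) := (e^x + e^-x)/2.
So the two sides agree for every real x for which both sides are defined.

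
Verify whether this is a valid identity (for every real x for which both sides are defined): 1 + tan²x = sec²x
Yes, this is an identity.

Claim: 1 + tan²x = sec²x.
Reasoning: Start from sin²x + cos²x = 1 and divide every term by cos²x (allowed wherever tan x and sec x are defined): tan²x + 1 = 1/cos²x = sec²x.
So the two sides agree for every real x for which both sides are defined.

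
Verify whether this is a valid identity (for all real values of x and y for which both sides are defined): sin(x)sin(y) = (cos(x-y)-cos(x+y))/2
Claim: sin(x)sin(y) = (cos(x-y)-cos(x+y))/2.
Reasoning: cos(x-y) = cos(x)cos(y) + sin(x)sin(y) and cos(x+y) = cos(x)cos(y) - sin(x)sin(y). Subtracting, cos(x-y) - cos(x+y) = 2sin(x)sin(y); divide by 2.
So the two sides agree for all real values of x and y for which both sides are defined.

Conclusion: Yes, this is an identity.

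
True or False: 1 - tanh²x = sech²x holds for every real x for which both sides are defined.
True.

Claim: 1 - tanh²x = sech²x.
Reasoning: Divide cosh²x - sinh²x = 1 through by cosh²x (never zero): 1 - tanh²x = 1/cosh²x = sech²x.
So the two sides agree for every real x for which both sides are defined.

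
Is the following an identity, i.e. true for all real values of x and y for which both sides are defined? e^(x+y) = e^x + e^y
Claim: e^(x+y) = e^x + e^y.
Test a specific point where both sides are defined: x = -1, y = -2.
LHS = e^(x+y) ≈ 0.0498
RHS = e^x + e^y ≈ 0.5032
Since 0.0498 ≠ 0.5032, the equation fails at this point, so it cannot hold for all real values of x and y for which both sides are defined.
The correct rule is e^(x+y) = e^x · e^y (a product, not a sum).

Conclusion: No, this is NOT an identity.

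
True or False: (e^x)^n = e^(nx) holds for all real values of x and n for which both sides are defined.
True.

Claim: (e^x)^n = e^(nx).
Reasoning: e^x is a positive real number, and for a positive base B and real exponent n, B^n = e^(n·ln B). With B = e^x, ln B = x, so (e^x)^n = e^(n·x).
So the two sides agree for all real values of x and n for which both sides are defined.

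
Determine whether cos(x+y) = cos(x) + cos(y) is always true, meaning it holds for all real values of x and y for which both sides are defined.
Claim: cos(x+y) = cos(x) + cos(y).
Test a specific point where both sides are defined: x = -π/2, y = -π/3.
LHS = cos(x+y) ≈ -0.8660
RHS = cos(x) + cos(y) ≈ 0.5000
Since -0.8660 ≠ 0.5000, the equation fails at this point, so it cannot hold for all real values of x and y for which both sides are defined.
The correct expansion is cos(x+y) = cos(x)cos(y) - sin(x)sin(y); cosine is not additive.

Conclusion: No, this is NOT an identity.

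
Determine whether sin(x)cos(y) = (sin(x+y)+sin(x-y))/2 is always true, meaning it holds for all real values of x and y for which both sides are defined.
Claim: sin(x)cos(y) = (sin(x+y)+sin(x-y))/2.
Reasoning: sin(x+y) = sin(x)cos(y) + cos(x)sin(y) and sin(x-y) = sin(x)cos(y) - cos(x)sin(y). Adding, sin(x+y) + sin(x-y) = 2sin(x)cos(y); divide by 2.
So the two sides agree for all real values of x and y for which both sides are defined.

Conclusion: Yes, this is an identity.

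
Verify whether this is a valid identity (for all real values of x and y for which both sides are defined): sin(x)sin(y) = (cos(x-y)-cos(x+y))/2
Claim: sin(x)sin(y) = (cos(x-y)-cos(x+y))/2.
Reasoning: cos(x-y) = cos(x)cos(y) + sin(x)sin(y) and cos(x+y) = cos(x)cos(y) - sin(x)sin(y). Subtracting, cos(x-y) - cos(x+y) = 2sin(x)sin(y); divide by 2.
So the two sides agree for all real values of x and y for which both sides are defined.

Conclusion: Yes, this is an identity.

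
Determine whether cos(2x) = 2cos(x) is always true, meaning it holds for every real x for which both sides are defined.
No, this is NOT an identity.

Claim: cos(2x) = 2cos(x).
Test a specific point where both sides are defined: x = π/4.
LHS = cos(2x) ≈ 0.0000
RHS = 2cos(x) ≈ 1.4142
Since 0.0000 ≠ 1.4142, the equation fails at this point, so it cannot hold for every real x for which both sides are defined.
The correct double-angle formula is cos(2x) = cos²x - sin²x.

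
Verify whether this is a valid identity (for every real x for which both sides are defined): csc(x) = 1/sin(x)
Yes, this is an identity.

Claim: csc(x) = 1/sin(x).
Reasoning: csc(x) is by definition the reciprocal of sin(x), wherever sin(x) ≠ 0.
So the two sides agree for every real x for which both sides are defined.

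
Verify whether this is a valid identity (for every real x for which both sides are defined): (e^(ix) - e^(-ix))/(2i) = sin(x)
Claim: (e^(ix) - e^(-ix))/(2i) = sin(x).
Reasoning: By Euler's formula e^(ix) = cos(x) + i·sin(x) and e^(-ix) = cos(x) - i·sin(x). Subtracting cancels the cosine terms: e^(ix) - e^(-ix) = 2i·sin(x); divide by 2i.
So the two sides agree for every real x for which both sides are defined.

Conclusion: Yes, this is an identity.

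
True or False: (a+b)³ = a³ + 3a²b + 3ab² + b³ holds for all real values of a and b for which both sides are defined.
True.

Claim: (a+b)³ = a³ + 3a²b + 3ab² + b³.
Reasoning: (a+b)³ = (a+b)(a+b)² = (a+b)(a² + 2ab + b²) = a³ + 2a²b + ab² + a²b + 2ab² + b³ = a³ + 3a²b + 3ab² + b³.
So the two sides agree for all real values of a and b for which both sides are defined.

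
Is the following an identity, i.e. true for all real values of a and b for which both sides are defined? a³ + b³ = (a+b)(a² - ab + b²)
Claim: a³ + b³ = (a+b)(a² - ab + b²).
Reasoning: Expand the right side: (a+b)(a² - ab + b²) = a³ - a²b + ab² + a²b - ab² + b³ = a³ + b³ (the middle terms cancel in pairs).
So the two sides agree for all real values of a and b for which both sides are defined.

Conclusion: Yes, this is an identity.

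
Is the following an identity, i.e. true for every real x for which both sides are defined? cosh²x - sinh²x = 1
Yes, this is an identity.

Claim: cosh²x - sinh²x = 1.
Reasoning: With cosh(x) = (e^x + e^-x)/2 and sinh(x) = (e^x - e^-x)/2: cosh²x = (e^(2x) + 2 + e^(-2x))/4 and sinh²x = (e^(2x) - 2 + e^(-2x))/4. Subtracting leaves 4/4 = 1.
So the two sides agree for every real x for which both sides are defined.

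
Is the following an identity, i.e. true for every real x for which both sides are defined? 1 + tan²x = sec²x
Claim: 1 + tan²x = sec²x.
Reasoning: Start from sin²x + cos²x = 1 and divide every term by cos²x (allowed wherever tan x and sec x are defined): tan²x + 1 = 1/cos²x = sec²x.
So the two sides agree for every real x for which both sides are defined.

Conclusion: Yes, this is an identity.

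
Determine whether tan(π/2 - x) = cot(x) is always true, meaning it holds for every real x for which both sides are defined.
Claim: tan(π/2 - x) = cot(x).
Reasoning: tan(π/2 - x) = sin(π/2 - x)/cos(π/2 - x) = cos(x)/sin(x) = cot(x), using the cofunction identities sin(π/2 - x) = cos(x) and cos(π/2 - x) = sin(x).
So the two sides agree for every real x for which both sides are defined.

Conclusion: Yes, this is an identity.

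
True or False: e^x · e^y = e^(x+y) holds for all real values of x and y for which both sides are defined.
True.

Claim: e^x · e^y = e^(x+y).
Reasoning: This is the law of exponents for a common base: multiplying powers adds exponents. E.g. from the series, (Σ x^j/j!)(Σ y^k/k!) = Σ_m (Σ_{j+k=m} x^j y^k/(j!k!)) = Σ_m (x+y)^m/m! by the binomial theorem.
So the two sides agree for all real values of x and y for which both sides are defined.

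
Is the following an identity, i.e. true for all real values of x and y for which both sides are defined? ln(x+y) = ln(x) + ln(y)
Claim: ln(x+y) = ln(x) + ln(y).
Test a specific point where both sides are defined: x = 1/2, y = 5.
LHS = ln(x+y) ≈ 1.7047
RHS = ln(x) + ln(y) ≈ 0.9163
Since 1.7047 ≠ 0.9163, the equation fails at this point, so it cannot hold for all real values of x and y for which both sides are defined.
ln(x) + ln(y) = ln(xy), not ln(x+y).

Conclusion: No, this is NOT an identity.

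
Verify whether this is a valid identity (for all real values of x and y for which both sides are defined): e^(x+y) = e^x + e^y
No, this is NOT an identity.

Claim: e^(x+y) = e^x + e^y.
Test a specific point where both sides are defined: x = 1/2, y = -2.
LHS = e^(x+y) ≈ 0.2231
RHS = e^x + e^y ≈ 1.7841
Since 0.2231 ≠ 1.7841, the equation fails at this point, so it cannot hold for all real values of x and y for which both sides are defined.
The correct rule is e^(x+y) = e^x · e^y (a product, not a sum).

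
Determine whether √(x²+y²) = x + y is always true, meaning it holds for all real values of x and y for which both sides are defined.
No, this is NOT an identity.

Claim: √(x²+y²) = x + y.
Test a specific point where both sides are defined: x = 2, y = -2.
LHS = √(x²+y²) ≈ 2.8284
RHS = x + y ≈ 0.0000
Since 2.8284 ≠ 0.0000, the equation fails at this point, so it cannot hold for all real values of x and y for which both sides are defined.
(x+y)² = x² + 2xy + y², not x² + y², so the square root does not split this way.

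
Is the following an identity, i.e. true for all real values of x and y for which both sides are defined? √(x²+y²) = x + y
No, this is NOT an identity.

Claim: √(x²+y²) = x + y.
Test a specific point where both sides are defined: x = 1/2, y = -2.
LHS = √(x²+y²) ≈ 2.0616
RHS = x + y ≈ -1.5000
Since 2.0616 ≠ -1.5000, the equation fails at this point, so it cannot hold for all real values of x and y for which both sides are defined.
(x+y)² = x² + 2xy + y², not x² + y², so the square root does not split this way.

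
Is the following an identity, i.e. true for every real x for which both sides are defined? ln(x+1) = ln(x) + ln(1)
No, this is NOT an identity.

Claim: ln(x+1) = ln(x) + ln(1).
Test a specific point where both sides are defined: x = 3/2.
LHS = ln(x+1) ≈ 0.9163
RHS = ln(x) + ln(1) ≈ 0.4055
Since 0.9163 ≠ 0.4055, the equation fails at this point, so it cannot hold for every real x for which both sides are defined.
ln(1) = 0, so the right side is just ln(x), which differs from ln(x+1).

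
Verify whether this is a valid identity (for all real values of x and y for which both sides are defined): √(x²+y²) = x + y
No, this is NOT an identity.

Claim: √(x²+y²) = x + y.
Test a specific point where both sides are defined: x = -3, y = 1/2.
LHS = √(x²+y²) ≈ 3.0414
RHS = x + y ≈ -2.5000
Since 3.0414 ≠ -2.5000, the equation fails at this point, so it cannot hold for all real values of x and y for which both sides are defined.
(x+y)² = x² + 2xy + y², not x² + y², so the square root does not split this way.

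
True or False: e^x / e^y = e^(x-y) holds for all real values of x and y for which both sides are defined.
True.

Claim: e^x / e^y = e^(x-y).
Reasoning: 1/e^y = e^(-y), so e^x / e^y = e^x · e^(-y) = e^(x + (-y)) = e^(x-y) by the product rule for exponents.
So the two sides agree for all real values of x and y for which both sides are defined.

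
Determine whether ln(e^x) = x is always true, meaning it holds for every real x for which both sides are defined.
Claim: ln(e^x) = x.
Reasoning: ln is the inverse of the exponential: ln(e^x) asks for the exponent p with e^p = e^x, and since e^p is one-to-one that exponent is p = x.
So the two sides agree for every real x for which both sides are defined.

Conclusion: Yes, this is an identity.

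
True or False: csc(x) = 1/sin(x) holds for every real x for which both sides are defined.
True.

Claim: csc(x) = 1/sin(x).
Reasoning: csc(x) is by definition the reciprocal of sin(x), wherever sin(x) ≠ 0.
So the two sides agree for every real x for which both sides are defined.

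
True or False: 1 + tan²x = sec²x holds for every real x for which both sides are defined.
True.

Claim: 1 + tan²x = sec²x.
Reasoning: Start from sin²x + cos²x = 1 and divide every term by cos²x (allowed wherever tan x and sec x are defined): tan²x + 1 = 1/cos²x = sec²x.
So the two sides agree for every real x for which both sides are defined.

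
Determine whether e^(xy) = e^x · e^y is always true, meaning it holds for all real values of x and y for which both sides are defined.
Claim: e^(xy) = e^x · e^y.
Test a specific point where both sides are defined: x = 2, y = -3.
LHS = e^(xy) ≈ 0.0025
RHS = e^x · e^y ≈ 0.3679
Since 0.0025 ≠ 0.3679, the equation fails at this point, so it cannot hold for all real values of x and y for which both sides are defined.
e^x · e^y = e^(x+y), not e^(xy).

Conclusion: No, this is NOT an identity.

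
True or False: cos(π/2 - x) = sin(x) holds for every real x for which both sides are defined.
Claim: cos(π/2 - x) = sin(x).
Reasoning: Use cos(u - v) = cos(u)cos(v) + sin(u)sin(v) with u = π/2, v = x: cos(π/2)cos(x) + sin(π/2)sin(x) = 0·cos(x) + 1·sin(x) = sin(x).
So the two sides agree for every real x for which both sides are defined.

Conclusion: True.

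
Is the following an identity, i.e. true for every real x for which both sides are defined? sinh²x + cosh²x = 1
No, this is NOT an identity.

Claim: sinh²x + cosh²x = 1.
Test a specific point where both sides are defined: x = 4.
LHS = sinh²x + cosh²x ≈ 1490.4792
RHS = 1 ≈ 1.0000
Since 1490.4792 ≠ 1.0000, the equation fails at this point, so it cannot hold for every real x for which both sides are defined.
The correct hyperbolic identity is cosh²x - sinh²x = 1 (a difference); the sum sinh²x + cosh²x equals cosh(2x).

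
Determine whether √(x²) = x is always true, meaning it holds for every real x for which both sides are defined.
No, this is NOT an identity.

Claim: √(x²) = x.
Test a specific point where both sides are defined: x = -2.
LHS = √(x²) ≈ 2.0000
RHS = x ≈ -2.0000
Since 2.0000 ≠ -2.0000, the equation fails at this point, so it cannot hold for every real x for which both sides are defined.
√(x²) = |x|, which differs from x whenever x < 0 (both sides are defined for every real x).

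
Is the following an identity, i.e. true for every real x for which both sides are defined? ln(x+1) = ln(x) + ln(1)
No, this is NOT an identity.

Claim: ln(x+1) = ln(x) + ln(1).
Test a specific point where both sides are defined: x = 2.
LHS = ln(x+1) ≈ 1.0986
RHS = ln(x) + ln(1) ≈ 0.6931
Since 1.0986 ≠ 0.6931, the equation fails at this point, so it cannot hold for every real x for which both sides are defined.
ln(1) = 0, so the right side is just ln(x), which differs from ln(x+1).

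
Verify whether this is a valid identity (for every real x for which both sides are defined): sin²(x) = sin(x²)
Claim: sin²(x) = sin(x²).
Test a specific point where both sides are defined: x = π/2.
LHS = sin²(x) ≈ 1.0000
RHS = sin(x²) ≈ 0.6243
Since 1.0000 ≠ 0.6243, the equation fails at this point, so it cannot hold for every real x for which both sides are defined.
sin²(x) means (sin x)², squaring the output; sin(x²) squares the input. These are different functions.

Conclusion: No, this is NOT an identity.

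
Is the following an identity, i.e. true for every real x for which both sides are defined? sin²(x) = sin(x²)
No, this is NOT an identity.

Claim: sin²(x) = sin(x²).
Test a specific point where both sides are defined: x = π/4.
LHS = sin²(x) ≈ 0.5000
RHS = sin(x²) ≈ 0.5785
Since 0.5000 ≠ 0.5785, the equation fails at this point, so it cannot hold for every real x for which both sides are defined.
sin²(x) means (sin x)², squaring the output; sin(x²) squares the input. These are different functions.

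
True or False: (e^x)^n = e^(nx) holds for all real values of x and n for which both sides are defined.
True.

Claim: (e^x)^n = e^(nx).
Reasoning: e^x is a positive real number, and for a positive base B and real exponent n, B^n = e^(n·ln B). With B = e^x, ln B = x, so (e^x)^n = e^(n·x).
So the two sides agree for all real values of x and n for which both sides are defined.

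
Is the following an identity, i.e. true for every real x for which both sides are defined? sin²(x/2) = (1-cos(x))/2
Yes, this is an identity.

Claim: sin²(x/2) = (1-cos(x))/2.
Reasoning: Use cos(2θ) = 1 - 2sin²θ with θ = x/2: cos(x) = 1 - 2sin²(x/2). Solving for sin²(x/2) gives (1 - cos(x))/2.
So the two sides agree for every real x for which both sides are defined.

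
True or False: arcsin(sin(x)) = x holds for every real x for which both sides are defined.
False.

Claim: arcsin(sin(x)) = x.
Test a specific point where both sides are defined: x = 2π/3.
LHS = arcsin(sin(x)) ≈ 1.0472
RHS = x ≈ 2.0944
Since 1.0472 ≠ 2.0944, the equation fails at this point, so it cannot hold for every real x for which both sides are defined.
arcsin only returns values in [-π/2, π/2], so arcsin(sin(x)) = x holds only for x in that interval, not for all real x.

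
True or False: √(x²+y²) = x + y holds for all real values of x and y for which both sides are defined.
Claim: √(x²+y²) = x + y.
Test a specific point where both sides are defined: x = 1, y = 5.
LHS = √(x²+y²) ≈ 5.0990
RHS = x + y ≈ 6.0000
Since 5.0990 ≠ 6.0000, the equation fails at this point, so it cannot hold for all real values of x and y for which both sides are defined.
(x+y)² = x² + 2xy + y², not x² + y², so the square root does not split this way.

Conclusion: False.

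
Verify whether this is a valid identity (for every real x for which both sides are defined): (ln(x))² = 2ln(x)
Claim: (ln(x))² = 2ln(x).
Test a specific point where both sides are defined: x = 3/2.
LHS = (ln(x))² ≈ 0.1644
RHS = 2ln(x) ≈ 0.8109
Since 0.1644 ≠ 0.8109, the equation fails at this point, so it cannot hold for every real x for which both sides are defined.
2ln(x) equals ln(x²), which is not the same as (ln x)².

Conclusion: No, this is NOT an identity.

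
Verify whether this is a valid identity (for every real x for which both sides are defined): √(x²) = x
No, this is NOT an identity.

Claim: √(x²) = x.
Test a specific point where both sides are defined: x = -3.
LHS = √(x²) ≈ 3.0000
RHS = x ≈ -3.0000
Since 3.0000 ≠ -3.0000, the equation fails at this point, so it cannot hold for every real x for which both sides are defined.
√(x²) = |x|, which differs from x whenever x < 0 (both sides are defined for every real x).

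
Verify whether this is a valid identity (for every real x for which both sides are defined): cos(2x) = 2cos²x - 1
Yes, this is an identity.

Claim: cos(2x) = 2cos²x - 1.
Reasoning: cos(2x) = cos²x - sin²x. Replace sin²x by 1 - cos²x: cos²x - (1 - cos²x) = 2cos²x - 1.
So the two sides agree for every real x for which both sides are defined.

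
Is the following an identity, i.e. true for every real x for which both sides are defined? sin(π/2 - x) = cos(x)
Claim: sin(π/2 - x) = cos(x).
Reasoning: Use sin(u - v) = sin(u)cos(v) - cos(u)sin(v) with u = π/2, v = x: sin(π/2)cos(x) - cos(π/2)sin(x) = 1·cos(x) - 0·sin(x) = cos(x).
So the two sides agree for every real x for which both sides are defined.

Conclusion: Yes, this is an identity.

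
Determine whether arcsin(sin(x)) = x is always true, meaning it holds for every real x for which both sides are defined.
No, this is NOT an identity.

Claim: arcsin(sin(x)) = x.
Test a specific point where both sides are defined: x = π.
LHS = arcsin(sin(x)) ≈ 0.0000
RHS = x ≈ 3.1416
Since 0.0000 ≠ 3.1416, the equation fails at this point, so it cannot hold for every real x for which both sides are defined.
arcsin only returns values in [-π/2, π/2], so arcsin(sin(x)) = x holds only for x in that interval, not for all real x.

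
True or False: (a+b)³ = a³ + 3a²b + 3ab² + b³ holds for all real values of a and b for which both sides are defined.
True.

Claim: (a+b)³ = a³ + 3a²b + 3ab² + b³.
Reasoning: (a+b)³ = (a+b)(a+b)² = (a+b)(a² + 2ab + b²) = a³ + 2a²b + ab² + a²b + 2ab² + b³ = a³ + 3a²b + 3ab² + b³.
So the two sides agree for all real values of a and b for which both sides are defined.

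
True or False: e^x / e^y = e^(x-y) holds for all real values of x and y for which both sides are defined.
Claim: e^x / e^y = e^(x-y).
Reasoning: 1/e^y = e^(-y), so e^x / e^y = e^x · e^(-y) = e^(x + (-y)) = e^(x-y) by the product rule for exponents.
So the two sides agree for all real values of x and y for which both sides are defined.

Conclusion: True.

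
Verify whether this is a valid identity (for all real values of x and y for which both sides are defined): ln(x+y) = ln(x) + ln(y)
Claim: ln(x+y) = ln(x) + ln(y).
Test a specific point where both sides are defined: x = 1, y = 3/2.
LHS = ln(x+y) ≈ 0.9163
RHS = ln(x) + ln(y) ≈ 0.4055
Since 0.9163 ≠ 0.4055, the equation fails at this point, so it cannot hold for all real values of x and y for which both sides are defined.
ln(x) + ln(y) = ln(xy), not ln(x+y).

Conclusion: No, this is NOT an identity.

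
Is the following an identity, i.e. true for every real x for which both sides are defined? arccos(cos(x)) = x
Claim: arccos(cos(x)) = x.
Test a specific point where both sides are defined: x = -π/6.
LHS = arccos(cos(x)) ≈ 0.5236
RHS = x ≈ -0.5236
Since 0.5236 ≠ -0.5236, the equation fails at this point, so it cannot hold for every real x for which both sides are defined.
arccos only returns values in [0, π], so arccos(cos(x)) = x holds only for x in that interval, not for all real x.

Conclusion: No, this is NOT an identity.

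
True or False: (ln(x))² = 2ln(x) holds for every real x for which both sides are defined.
False.

Claim: (ln(x))² = 2ln(x).
Test a specific point where both sides are defined: x = 2.
LHS = (ln(x))² ≈ 0.4805
RHS = 2ln(x) ≈ 1.3863
Since 0.4805 ≠ 1.3863, the equation fails at this point, so it cannot hold for every real x for which both sides are defined.
2ln(x) equals ln(x²), which is not the same as (ln x)².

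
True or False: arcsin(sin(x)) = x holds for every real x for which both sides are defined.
False.

Claim: arcsin(sin(x)) = x.
Test a specific point where both sides are defined: x = 2π/3.
LHS = arcsin(sin(x)) ≈ 1.0472
RHS = x ≈ 2.0944
Since 1.0472 ≠ 2.0944, the equation fails at this point, so it cannot hold for every real x for which both sides are defined.
arcsin only returns values in [-π/2, π/2], so arcsin(sin(x)) = x holds only for x in that interval, not for all real x.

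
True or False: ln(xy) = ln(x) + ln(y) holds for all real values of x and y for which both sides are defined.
Claim: ln(xy) = ln(x) + ln(y).
Reasoning: Both sides are simultaneously defined only when x, y > 0. Write x = e^p, y = e^q (p = ln x, q = ln y). Then xy = e^p · e^q = e^(p+q), so ln(xy) = p + q = ln(x) + ln(y).
So the two sides agree for all real values of x and y for which both sides are defined.

Conclusion: True.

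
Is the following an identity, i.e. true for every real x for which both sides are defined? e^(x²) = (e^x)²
No, this is NOT an identity.

Claim: e^(x²) = (e^x)².
Test a specific point where both sides are defined: x = -2.
LHS = e^(x²) ≈ 54.5982
RHS = (e^x)² ≈ 0.0183
Since 54.5982 ≠ 0.0183, the equation fails at this point, so it cannot hold for every real x for which both sides are defined.
(e^x)² = e^(2x), and 2x ≠ x² in general.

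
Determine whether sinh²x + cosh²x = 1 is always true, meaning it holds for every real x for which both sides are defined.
No, this is NOT an identity.

Claim: sinh²x + cosh²x = 1.
Test a specific point where both sides are defined: x = 3.
LHS = sinh²x + cosh²x ≈ 201.7156
RHS = 1 ≈ 1.0000
Since 201.7156 ≠ 1.0000, the equation fails at this point, so it cannot hold for every real x for which both sides are defined.
The correct hyperbolic identity is cosh²x - sinh²x = 1 (a difference); the sum sinh²x + cosh²x equals cosh(2x).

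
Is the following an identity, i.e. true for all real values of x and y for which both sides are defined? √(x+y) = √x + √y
Claim: √(x+y) = √x + √y.
Test a specific point where both sides are defined: x = 1, y = 3/2.
LHS = √(x+y) ≈ 1.5811
RHS = √x + √y ≈ 2.2247
Since 1.5811 ≠ 2.2247, the equation fails at this point, so it cannot hold for all real values of x and y for which both sides are defined.
Squaring the right side gives x + 2√(xy) + y, not x + y.

Conclusion: No, this is NOT an identity.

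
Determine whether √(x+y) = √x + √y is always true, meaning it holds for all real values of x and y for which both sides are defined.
No, this is NOT an identity.

Claim: √(x+y) = √x + √y.
Test a specific point where both sides are defined: x = 4, y = 4.
LHS = √(x+y) ≈ 2.8284
RHS = √x + √y ≈ 4.0000
Since 2.8284 ≠ 4.0000, the equation fails at this point, so it cannot hold for all real values of x and y for which both sides are defined.
Squaring the right side gives x + 2√(xy) + y, not x + y.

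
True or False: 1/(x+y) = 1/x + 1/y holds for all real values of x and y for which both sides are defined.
Claim: 1/(x+y) = 1/x + 1/y.
Test a specific point where both sides are defined: x = 3, y = 1.
LHS = 1/(x+y) ≈ 0.2500
RHS = 1/x + 1/y ≈ 1.3333
Since 0.2500 ≠ 1.3333, the equation fails at this point, so it cannot hold for all real values of x and y for which both sides are defined.
1/x + 1/y = (x+y)/(xy), which is not 1/(x+y).

Conclusion: False.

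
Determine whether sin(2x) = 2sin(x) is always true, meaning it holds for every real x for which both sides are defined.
Claim: sin(2x) = 2sin(x).
Test a specific point where both sides are defined: x = π/6.
LHS = sin(2x) ≈ 0.8660
RHS = 2sin(x) ≈ 1.0000
Since 0.8660 ≠ 1.0000, the equation fails at this point, so it cannot hold for every real x for which both sides are defined.
The correct double-angle formula is sin(2x) = 2sin(x)cos(x).

Conclusion: No, this is NOT an identity.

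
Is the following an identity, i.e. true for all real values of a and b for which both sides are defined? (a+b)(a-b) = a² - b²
Yes, this is an identity.

Claim: (a+b)(a-b) = a² - b².
Reasoning: Expand: (a+b)(a-b) = a² - ab + ba - b² = a² - b² (the cross terms cancel).
So the two sides agree for all real values of a and b for which both sides are defined.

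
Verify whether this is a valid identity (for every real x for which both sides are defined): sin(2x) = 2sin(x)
Claim: sin(2x) = 2sin(x).
Test a specific point where both sides are defined: x = π/2.
LHS = sin(2x) ≈ 0.0000
RHS = 2sin(x) ≈ 2.0000
Since 0.0000 ≠ 2.0000, the equation fails at this point, so it cannot hold for every real x for which both sides are defined.
The correct double-angle formula is sin(2x) = 2sin(x)cos(x).

Conclusion: No, this is NOT an identity.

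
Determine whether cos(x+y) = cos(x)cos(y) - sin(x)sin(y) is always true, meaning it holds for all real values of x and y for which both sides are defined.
Yes, this is an identity.

Claim: cos(x+y) = cos(x)cos(y) - sin(x)sin(y).
Reasoning: By Euler's formula e^(i(x+y)) = e^(ix)·e^(iy) = (cos x + i·sin x)(cos y + i·sin y). The real part of the left side is cos(x+y); the real part of the product is cos(x)cos(y) - sin(x)sin(y) (since i·i = -1).
So the two sides agree for all real values of x and y for which both sides are defined.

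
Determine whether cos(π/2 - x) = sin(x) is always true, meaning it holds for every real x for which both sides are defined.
Claim: cos(π/2 - x) = sin(x).
Reasoning: Use cos(u - v) = cos(u)cos(v) + sin(u)sin(v) with u = π/2, v = x: cos(π/2)cos(x) + sin(π/2)sin(x) = 0·cos(x) + 1·sin(x) = sin(x).
So the two sides agree for every real x for which both sides are defined.

Conclusion: Yes, this is an identity.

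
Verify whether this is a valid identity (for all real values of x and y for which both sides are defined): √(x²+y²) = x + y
No, this is NOT an identity.

Claim: √(x²+y²) = x + y.
Test a specific point where both sides are defined: x = 2, y = -2.
LHS = √(x²+y²) ≈ 2.8284
RHS = x + y ≈ 0.0000
Since 2.8284 ≠ 0.0000, the equation fails at this point, so it cannot hold for all real values of x and y for which both sides are defined.
(x+y)² = x² + 2xy + y², not x² + y², so the square root does not split this way.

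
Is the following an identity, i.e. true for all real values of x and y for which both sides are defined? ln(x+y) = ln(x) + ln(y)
No, this is NOT an identity.

Claim: ln(x+y) = ln(x) + ln(y).
Test a specific point where both sides are defined: x = 5, y = 1/2.
LHS = ln(x+y) ≈ 1.7047
RHS = ln(x) + ln(y) ≈ 0.9163
Since 1.7047 ≠ 0.9163, the equation fails at this point, so it cannot hold for all real values of x and y for which both sides are defined.
ln(x) + ln(y) = ln(xy), not ln(x+y).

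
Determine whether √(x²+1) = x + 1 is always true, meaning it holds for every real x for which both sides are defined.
Claim: √(x²+1) = x + 1.
Test a specific point where both sides are defined: x = 3.
LHS = √(x²+1) ≈ 3.1623
RHS = x + 1 ≈ 4.0000
Since 3.1623 ≠ 4.0000, the equation fails at this point, so it cannot hold for every real x for which both sides are defined.
(x+1)² = x² + 2x + 1 ≠ x² + 1 unless x = 0.

Conclusion: No, this is NOT an identity.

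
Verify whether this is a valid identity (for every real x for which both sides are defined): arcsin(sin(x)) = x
No, this is NOT an identity.

Claim: arcsin(sin(x)) = x.
Test a specific point where both sides are defined: x = π.
LHS = arcsin(sin(x)) ≈ 0.0000
RHS = x ≈ 3.1416
Since 0.0000 ≠ 3.1416, the equation fails at this point, so it cannot hold for every real x for which both sides are defined.
arcsin only returns values in [-π/2, π/2], so arcsin(sin(x)) = x holds only for x in that interval, not for all real x.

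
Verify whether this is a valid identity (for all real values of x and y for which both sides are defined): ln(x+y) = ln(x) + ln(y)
Claim: ln(x+y) = ln(x) + ln(y).
Test a specific point where both sides are defined: x = 1/2, y = 1.
LHS = ln(x+y) ≈ 0.4055
RHS = ln(x) + ln(y) ≈ -0.6931
Since 0.4055 ≠ -0.6931, the equation fails at this point, so it cannot hold for all real values of x and y for which both sides are defined.
ln(x) + ln(y) = ln(xy), not ln(x+y).

Conclusion: No, this is NOT an identity.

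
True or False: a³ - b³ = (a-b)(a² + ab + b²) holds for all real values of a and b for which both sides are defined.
Claim: a³ - b³ = (a-b)(a² + ab + b²).
Reasoning: Expand the right side: (a-b)(a² + ab + b²) = a³ + a²b + ab² - a²b - ab² - b³ = a³ - b³ (the middle terms cancel in pairs).
So the two sides agree for all real values of a and b for which both sides are defined.

Conclusion: True.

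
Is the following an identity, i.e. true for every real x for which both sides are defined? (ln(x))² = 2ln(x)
No, this is NOT an identity.

Claim: (ln(x))² = 2ln(x).
Test a specific point where both sides are defined: x = 3/2.
LHS = (ln(x))² ≈ 0.1644
RHS = 2ln(x) ≈ 0.8109
Since 0.1644 ≠ 0.8109, the equation fails at this point, so it cannot hold for every real x for which both sides are defined.
2ln(x) equals ln(x²), which is not the same as (ln x)².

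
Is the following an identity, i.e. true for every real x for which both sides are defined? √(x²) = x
Claim: √(x²) = x.
Test a specific point where both sides are defined: x = -2.
LHS = √(x²) ≈ 2.0000
RHS = x ≈ -2.0000
Since 2.0000 ≠ -2.0000, the equation fails at this point, so it cannot hold for every real x for which both sides are defined.
√(x²) = |x|, which differs from x whenever x < 0 (both sides are defined for every real x).

Conclusion: No, this is NOT an identity.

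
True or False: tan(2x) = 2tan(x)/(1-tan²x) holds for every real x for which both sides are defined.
True.

Claim: tan(2x) = 2tan(x)/(1-tan²x).
Reasoning: tan(2x) = sin(2x)/cos(2x) = 2sin(x)cos(x) / (cos²x - sin²x). Divide numerator and denominator by cos²x: 2tan(x) / (1 - tan²x).
So the two sides agree for every real x for which both sides are defined.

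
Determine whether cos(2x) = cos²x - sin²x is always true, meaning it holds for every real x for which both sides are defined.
Claim: cos(2x) = cos²x - sin²x.
Reasoning: Put y = x in the addition formula cos(x+y) = cos(x)cos(y) - sin(x)sin(y): cos(2x) = cos²x - sin²x.
So the two sides agree for every real x for which both sides are defined.

Conclusion: Yes, this is an identity.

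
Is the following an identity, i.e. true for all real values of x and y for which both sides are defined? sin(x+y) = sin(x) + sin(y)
No, this is NOT an identity.

Claim: sin(x+y) = sin(x) + sin(y).
Test a specific point where both sides are defined: x = π/3, y = π/3.
LHS = sin(x+y) ≈ 0.8660
RHS = sin(x) + sin(y) ≈ 1.7321
Since 0.8660 ≠ 1.7321, the equation fails at this point, so it cannot hold for all real values of x and y for which both sides are defined.
The correct expansion is sin(x+y) = sin(x)cos(y) + cos(x)sin(y); sine is not additive.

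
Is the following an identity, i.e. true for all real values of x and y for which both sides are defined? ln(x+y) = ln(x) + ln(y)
No, this is NOT an identity.

Claim: ln(x+y) = ln(x) + ln(y).
Test a specific point where both sides are defined: x = 4, y = 4.
LHS = ln(x+y) ≈ 2.0794
RHS = ln(x) + ln(y) ≈ 2.7726
Since 2.0794 ≠ 2.7726, the equation fails at this point, so it cannot hold for all real values of x and y for which both sides are defined.
ln(x) + ln(y) = ln(xy), not ln(x+y).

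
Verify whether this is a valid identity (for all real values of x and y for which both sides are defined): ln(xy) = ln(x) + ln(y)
Yes, this is an identity.

Claim: ln(xy) = ln(x) + ln(y).
Reasoning: Both sides are simultaneously defined only when x, y > 0. Write x = e^p, y = e^q (p = ln x, q = ln y). Then xy = e^p · e^q = e^(p+q), so ln(xy) = p + q = ln(x) + ln(y).
So the two sides agree for all real values of x and y for which both sides are defined.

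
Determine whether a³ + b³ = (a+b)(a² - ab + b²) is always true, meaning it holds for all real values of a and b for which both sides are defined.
Claim: a³ + b³ = (a+b)(a² - ab + b²).
Reasoning: Expand the right side: (a+b)(a² - ab + b²) = a³ - a²b + ab² + a²b - ab² + b³ = a³ + b³ (the middle terms cancel in pairs).
So the two sides agree for all real values of a and b for which both sides are defined.

Conclusion: Yes, this is an identity.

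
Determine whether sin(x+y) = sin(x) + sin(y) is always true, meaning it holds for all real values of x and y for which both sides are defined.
Claim: sin(x+y) = sin(x) + sin(y).
Test a specific point where both sides are defined: x = π/2, y = π/3.
LHS = sin(x+y) ≈ 0.5000
RHS = sin(x) + sin(y) ≈ 1.8660
Since 0.5000 ≠ 1.8660, the equation fails at this point, so it cannot hold for all real values of x and y for which both sides are defined.
The correct expansion is sin(x+y) = sin(x)cos(y) + cos(x)sin(y); sine is not additive.

Conclusion: No, this is NOT an identity.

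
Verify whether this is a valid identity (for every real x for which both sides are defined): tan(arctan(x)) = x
Yes, this is an identity.

Claim: tan(arctan(x)) = x.
Reasoning: For every real x, arctan(x) is by definition the angle in (-π/2, π/2) whose tangent equals x. Taking the tangent of that angle returns x.
So the two sides agree for every real x for which both sides are defined.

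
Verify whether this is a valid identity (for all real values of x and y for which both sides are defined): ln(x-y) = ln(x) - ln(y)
No, this is NOT an identity.

Claim: ln(x-y) = ln(x) - ln(y).
Test a specific point where both sides are defined: x = 2, y = 1/2.
LHS = ln(x-y) ≈ 0.4055
RHS = ln(x) - ln(y) ≈ 1.3863
Since 0.4055 ≠ 1.3863, the equation fails at this point, so it cannot hold for all real values of x and y for which both sides are defined.
ln(x) - ln(y) = ln(x/y), not ln(x-y).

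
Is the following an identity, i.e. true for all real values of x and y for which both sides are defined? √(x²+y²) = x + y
No, this is NOT an identity.

Claim: √(x²+y²) = x + y.
Test a specific point where both sides are defined: x = -1, y = 4.
LHS = √(x²+y²) ≈ 4.1231
RHS = x + y ≈ 3.0000
Since 4.1231 ≠ 3.0000, the equation fails at this point, so it cannot hold for all real values of x and y for which both sides are defined.
(x+y)² = x² + 2xy + y², not x² + y², so the square root does not split this way.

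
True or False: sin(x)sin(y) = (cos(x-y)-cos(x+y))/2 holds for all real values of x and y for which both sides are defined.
True.

Claim: sin(x)sin(y) = (cos(x-y)-cos(x+y))/2.
Reasoning: cos(x-y) = cos(x)cos(y) + sin(x)sin(y) and cos(x+y) = cos(x)cos(y) - sin(x)sin(y). Subtracting, cos(x-y) - cos(x+y) = 2sin(x)sin(y); divide by 2.
So the two sides agree for all real values of x and y for which both sides are defined.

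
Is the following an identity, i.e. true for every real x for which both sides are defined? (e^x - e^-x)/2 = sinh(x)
Claim: (e^x - e^-x)/2 = sinh(x).
Reasoning: This is exactly the definition of the hyperbolic sine: sinh(x) := (e^x - e^-x)/2.
So the two sides agree for every real x for which both sides are defined.

Conclusion: Yes, this is an identity.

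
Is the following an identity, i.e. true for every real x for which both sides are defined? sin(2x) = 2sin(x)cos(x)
Claim: sin(2x) = 2sin(x)cos(x).
Reasoning: Put y = x in the addition formula sin(x+y) = sin(x)cos(y) + cos(x)sin(y): sin(2x) = sin(x)cos(x) + cos(x)sin(x) = 2sin(x)cos(x).
So the two sides agree for every real x for which both sides are defined.

Conclusion: Yes, this is an identity.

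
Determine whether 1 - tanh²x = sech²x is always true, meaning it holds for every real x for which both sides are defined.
Claim: 1 - tanh²x = sech²x.
Reasoning: Divide cosh²x - sinh²x = 1 through by cosh²x (never zero): 1 - tanh²x = 1/cosh²x = sech²x.
So the two sides agree for every real x for which both sides are defined.

Conclusion: Yes, this is an identity.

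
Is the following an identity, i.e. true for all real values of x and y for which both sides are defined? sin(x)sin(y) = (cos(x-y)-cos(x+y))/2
Claim: sin(x)sin(y) = (cos(x-y)-cos(x+y))/2.
Reasoning: cos(x-y) = cos(x)cos(y) + sin(x)sin(y) and cos(x+y) = cos(x)cos(y) - sin(x)sin(y). Subtracting, cos(x-y) - cos(x+y) = 2sin(x)sin(y); divide by 2.
So the two sides agree for all real values of x and y for which both sides are defined.

Conclusion: Yes, this is an identity.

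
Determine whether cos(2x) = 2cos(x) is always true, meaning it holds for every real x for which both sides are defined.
Claim: cos(2x) = 2cos(x).
Test a specific point where both sides are defined: x = -π/3.
LHS = cos(2x) ≈ -0.5000
RHS = 2cos(x) ≈ 1.0000
Since -0.5000 ≠ 1.0000, the equation fails at this point, so it cannot hold for every real x for which both sides are defined.
The correct double-angle formula is cos(2x) = cos²x - sin²x.

Conclusion: No, this is NOT an identity.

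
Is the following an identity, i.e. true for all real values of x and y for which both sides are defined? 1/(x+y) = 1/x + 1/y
No, this is NOT an identity.

Claim: 1/(x+y) = 1/x + 1/y.
Test a specific point where both sides are defined: x = 1, y = -2.
LHS = 1/(x+y) ≈ -1.0000
RHS = 1/x + 1/y ≈ 0.5000
Since -1.0000 ≠ 0.5000, the equation fails at this point, so it cannot hold for all real values of x and y for which both sides are defined.
1/x + 1/y = (x+y)/(xy), which is not 1/(x+y).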